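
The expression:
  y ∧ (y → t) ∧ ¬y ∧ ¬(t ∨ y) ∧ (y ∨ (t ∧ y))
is never true.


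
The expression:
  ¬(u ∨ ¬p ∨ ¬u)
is never true.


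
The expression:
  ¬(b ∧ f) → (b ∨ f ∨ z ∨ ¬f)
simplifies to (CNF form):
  True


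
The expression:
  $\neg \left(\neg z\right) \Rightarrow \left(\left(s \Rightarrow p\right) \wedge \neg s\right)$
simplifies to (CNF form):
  $\neg s \vee \neg z$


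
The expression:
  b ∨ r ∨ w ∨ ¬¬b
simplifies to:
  b ∨ r ∨ w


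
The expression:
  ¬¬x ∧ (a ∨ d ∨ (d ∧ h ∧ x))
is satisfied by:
  {a: True, d: True, x: True}
  {a: True, x: True, d: False}
  {d: True, x: True, a: False}


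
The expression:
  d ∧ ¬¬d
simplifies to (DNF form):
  d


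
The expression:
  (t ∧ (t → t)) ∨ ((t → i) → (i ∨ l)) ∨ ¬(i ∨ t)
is always true.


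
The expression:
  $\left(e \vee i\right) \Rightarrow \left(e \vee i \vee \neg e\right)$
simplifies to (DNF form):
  $\text{True}$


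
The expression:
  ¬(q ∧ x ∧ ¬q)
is always true.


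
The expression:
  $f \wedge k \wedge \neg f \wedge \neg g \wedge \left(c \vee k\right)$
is never true.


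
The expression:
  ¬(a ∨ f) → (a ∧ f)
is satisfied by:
  {a: True, f: True}
  {a: True, f: False}
  {f: True, a: False}


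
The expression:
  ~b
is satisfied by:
  {b: False}


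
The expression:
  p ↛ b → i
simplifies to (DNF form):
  b ∨ i ∨ ¬p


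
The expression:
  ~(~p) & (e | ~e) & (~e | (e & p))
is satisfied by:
  {p: True}


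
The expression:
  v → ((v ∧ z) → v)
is always true.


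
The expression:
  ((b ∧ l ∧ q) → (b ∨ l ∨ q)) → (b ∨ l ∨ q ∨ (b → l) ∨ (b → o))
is always true.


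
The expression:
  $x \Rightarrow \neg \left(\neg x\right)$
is always true.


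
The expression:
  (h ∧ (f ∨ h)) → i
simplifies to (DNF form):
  i ∨ ¬h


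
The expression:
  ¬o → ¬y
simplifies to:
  o ∨ ¬y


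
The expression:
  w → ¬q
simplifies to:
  ¬q ∨ ¬w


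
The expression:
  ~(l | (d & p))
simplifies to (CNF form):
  ~l & (~d | ~p)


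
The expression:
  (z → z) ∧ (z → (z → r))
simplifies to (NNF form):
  r ∨ ¬z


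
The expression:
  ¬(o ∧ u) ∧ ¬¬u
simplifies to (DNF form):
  u ∧ ¬o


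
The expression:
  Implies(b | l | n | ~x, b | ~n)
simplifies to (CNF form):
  b | ~n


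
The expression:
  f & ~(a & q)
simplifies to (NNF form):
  f & (~a | ~q)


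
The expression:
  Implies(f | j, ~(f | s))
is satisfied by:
  {s: False, f: False, j: False}
  {j: True, s: False, f: False}
  {s: True, j: False, f: False}


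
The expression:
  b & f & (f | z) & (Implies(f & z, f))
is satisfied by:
  {b: True, f: True}


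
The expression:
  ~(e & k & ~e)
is always true.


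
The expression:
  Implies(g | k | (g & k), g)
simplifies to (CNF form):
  g | ~k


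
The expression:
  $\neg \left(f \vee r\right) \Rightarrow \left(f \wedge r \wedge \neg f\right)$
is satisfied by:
  {r: True, f: True}
  {r: True, f: False}
  {f: True, r: False}


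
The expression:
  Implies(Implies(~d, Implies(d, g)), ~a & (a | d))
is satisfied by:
  {d: True, a: False}


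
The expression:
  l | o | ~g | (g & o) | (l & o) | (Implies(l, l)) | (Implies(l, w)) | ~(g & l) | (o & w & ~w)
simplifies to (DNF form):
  True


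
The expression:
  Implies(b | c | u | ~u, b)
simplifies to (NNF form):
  b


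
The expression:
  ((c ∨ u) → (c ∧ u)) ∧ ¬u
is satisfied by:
  {u: False, c: False}


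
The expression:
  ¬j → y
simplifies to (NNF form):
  j ∨ y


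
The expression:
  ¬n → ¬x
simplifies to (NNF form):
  n ∨ ¬x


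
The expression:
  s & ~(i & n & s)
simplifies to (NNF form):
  s & (~i | ~n)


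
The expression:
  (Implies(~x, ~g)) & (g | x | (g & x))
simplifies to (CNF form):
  x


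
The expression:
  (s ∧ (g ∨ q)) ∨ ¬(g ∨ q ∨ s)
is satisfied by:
  {q: True, g: True, s: True}
  {q: True, s: True, g: False}
  {g: True, s: True, q: False}
  {s: False, g: False, q: False}


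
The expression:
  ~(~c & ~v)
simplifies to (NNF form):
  c | v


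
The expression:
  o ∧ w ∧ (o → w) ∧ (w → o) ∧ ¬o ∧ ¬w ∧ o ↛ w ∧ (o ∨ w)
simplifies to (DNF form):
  False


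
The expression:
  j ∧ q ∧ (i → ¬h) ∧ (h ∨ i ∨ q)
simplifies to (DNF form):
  (j ∧ q ∧ ¬h) ∨ (j ∧ q ∧ ¬i)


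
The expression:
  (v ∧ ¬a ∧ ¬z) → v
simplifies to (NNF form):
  True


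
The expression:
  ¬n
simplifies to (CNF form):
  ¬n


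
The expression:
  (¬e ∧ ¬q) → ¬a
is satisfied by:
  {q: True, e: True, a: False}
  {q: True, e: False, a: False}
  {e: True, q: False, a: False}
  {q: False, e: False, a: False}
  {a: True, q: True, e: True}
  {a: True, q: True, e: False}
  {a: True, e: True, q: False}


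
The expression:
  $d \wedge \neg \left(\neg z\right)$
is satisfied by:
  {z: True, d: True}


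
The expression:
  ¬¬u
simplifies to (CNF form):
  u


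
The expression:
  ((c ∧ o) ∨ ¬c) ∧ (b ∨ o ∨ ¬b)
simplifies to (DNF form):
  o ∨ ¬c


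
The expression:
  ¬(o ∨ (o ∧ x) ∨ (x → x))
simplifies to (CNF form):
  False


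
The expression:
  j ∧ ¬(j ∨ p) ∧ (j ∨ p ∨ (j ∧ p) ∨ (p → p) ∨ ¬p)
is never true.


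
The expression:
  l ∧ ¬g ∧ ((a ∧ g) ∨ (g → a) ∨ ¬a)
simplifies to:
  l ∧ ¬g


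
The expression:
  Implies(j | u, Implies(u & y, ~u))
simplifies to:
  ~u | ~y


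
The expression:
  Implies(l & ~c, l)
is always true.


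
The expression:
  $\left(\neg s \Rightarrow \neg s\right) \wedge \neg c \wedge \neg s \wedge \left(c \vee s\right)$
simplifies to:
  $\text{False}$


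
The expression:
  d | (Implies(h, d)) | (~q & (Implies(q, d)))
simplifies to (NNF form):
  d | ~h | ~q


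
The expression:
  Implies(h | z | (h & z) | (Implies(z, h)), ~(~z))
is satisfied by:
  {z: True}


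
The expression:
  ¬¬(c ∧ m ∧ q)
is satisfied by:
  {c: True, m: True, q: True}


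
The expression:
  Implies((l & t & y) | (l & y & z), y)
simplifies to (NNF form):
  True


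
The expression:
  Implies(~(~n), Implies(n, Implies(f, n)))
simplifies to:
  True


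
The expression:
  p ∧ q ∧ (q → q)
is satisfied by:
  {p: True, q: True}


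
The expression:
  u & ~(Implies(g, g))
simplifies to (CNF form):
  False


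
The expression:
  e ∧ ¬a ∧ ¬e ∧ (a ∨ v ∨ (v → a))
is never true.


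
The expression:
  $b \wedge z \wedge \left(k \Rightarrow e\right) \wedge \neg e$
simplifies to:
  $b \wedge z \wedge \neg e \wedge \neg k$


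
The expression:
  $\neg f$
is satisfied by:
  {f: False}


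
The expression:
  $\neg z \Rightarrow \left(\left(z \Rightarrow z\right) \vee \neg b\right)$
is always true.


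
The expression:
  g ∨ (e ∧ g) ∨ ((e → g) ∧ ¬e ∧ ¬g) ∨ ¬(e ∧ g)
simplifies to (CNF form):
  True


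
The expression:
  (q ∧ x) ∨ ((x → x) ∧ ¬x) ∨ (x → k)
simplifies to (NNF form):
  k ∨ q ∨ ¬x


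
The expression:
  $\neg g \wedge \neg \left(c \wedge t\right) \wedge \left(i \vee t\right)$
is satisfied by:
  {i: True, g: False, c: False, t: False}
  {t: True, i: True, g: False, c: False}
  {t: True, g: False, i: False, c: False}
  {c: True, i: True, g: False, t: False}


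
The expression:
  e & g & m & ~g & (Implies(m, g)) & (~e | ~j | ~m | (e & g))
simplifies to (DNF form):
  False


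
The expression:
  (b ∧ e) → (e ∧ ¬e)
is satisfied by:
  {e: False, b: False}
  {b: True, e: False}
  {e: True, b: False}


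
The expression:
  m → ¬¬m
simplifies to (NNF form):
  True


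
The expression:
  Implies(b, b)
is always true.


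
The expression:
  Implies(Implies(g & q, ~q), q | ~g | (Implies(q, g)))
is always true.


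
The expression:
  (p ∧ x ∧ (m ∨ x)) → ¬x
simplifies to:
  ¬p ∨ ¬x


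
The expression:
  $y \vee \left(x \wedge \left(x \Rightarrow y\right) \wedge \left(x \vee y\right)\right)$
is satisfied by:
  {y: True}


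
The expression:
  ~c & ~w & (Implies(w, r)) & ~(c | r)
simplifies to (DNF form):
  ~c & ~r & ~w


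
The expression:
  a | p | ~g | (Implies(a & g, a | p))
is always true.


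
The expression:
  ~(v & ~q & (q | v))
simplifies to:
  q | ~v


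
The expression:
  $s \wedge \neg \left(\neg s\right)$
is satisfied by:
  {s: True}


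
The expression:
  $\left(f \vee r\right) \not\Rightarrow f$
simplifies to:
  $r \wedge \neg f$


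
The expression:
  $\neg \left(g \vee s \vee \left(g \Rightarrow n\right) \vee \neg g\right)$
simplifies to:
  $\text{False}$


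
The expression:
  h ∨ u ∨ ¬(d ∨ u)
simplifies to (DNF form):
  h ∨ u ∨ ¬d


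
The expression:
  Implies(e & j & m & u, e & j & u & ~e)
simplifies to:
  ~e | ~j | ~m | ~u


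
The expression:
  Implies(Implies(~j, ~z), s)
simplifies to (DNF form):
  s | (z & ~j)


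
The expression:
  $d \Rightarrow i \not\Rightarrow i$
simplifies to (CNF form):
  $\neg d$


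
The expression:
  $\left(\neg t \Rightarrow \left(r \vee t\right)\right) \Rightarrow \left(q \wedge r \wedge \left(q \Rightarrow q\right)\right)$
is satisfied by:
  {q: True, t: False, r: False}
  {q: False, t: False, r: False}
  {r: True, q: True, t: False}
  {r: True, t: True, q: True}


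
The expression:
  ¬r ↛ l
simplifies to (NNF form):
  l ∨ ¬r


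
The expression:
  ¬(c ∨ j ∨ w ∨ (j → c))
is never true.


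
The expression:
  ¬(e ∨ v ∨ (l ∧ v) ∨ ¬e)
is never true.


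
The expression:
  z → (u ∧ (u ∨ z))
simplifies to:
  u ∨ ¬z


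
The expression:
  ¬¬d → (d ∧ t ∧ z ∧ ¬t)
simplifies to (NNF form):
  ¬d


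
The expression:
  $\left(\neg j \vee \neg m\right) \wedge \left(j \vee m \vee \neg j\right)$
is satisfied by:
  {m: False, j: False}
  {j: True, m: False}
  {m: True, j: False}


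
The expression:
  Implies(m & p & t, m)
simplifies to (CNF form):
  True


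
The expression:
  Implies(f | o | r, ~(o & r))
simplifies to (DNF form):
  ~o | ~r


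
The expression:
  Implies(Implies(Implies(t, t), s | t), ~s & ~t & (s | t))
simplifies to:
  ~s & ~t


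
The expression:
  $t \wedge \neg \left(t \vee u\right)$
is never true.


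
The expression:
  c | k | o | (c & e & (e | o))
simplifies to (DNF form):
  c | k | o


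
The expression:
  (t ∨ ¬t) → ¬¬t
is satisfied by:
  {t: True}


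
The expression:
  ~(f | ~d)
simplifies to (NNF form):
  d & ~f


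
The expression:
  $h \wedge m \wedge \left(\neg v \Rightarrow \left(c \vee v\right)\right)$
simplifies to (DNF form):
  $\left(c \wedge h \wedge m\right) \vee \left(h \wedge m \wedge v\right)$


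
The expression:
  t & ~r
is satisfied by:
  {t: True, r: False}


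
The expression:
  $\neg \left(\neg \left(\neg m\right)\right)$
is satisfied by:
  {m: False}


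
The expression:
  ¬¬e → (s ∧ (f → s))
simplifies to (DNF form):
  s ∨ ¬e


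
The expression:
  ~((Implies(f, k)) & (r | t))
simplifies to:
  (f | ~r) & (f | ~t) & (~k | ~r) & (~k | ~t)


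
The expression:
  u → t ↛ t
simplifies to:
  ¬u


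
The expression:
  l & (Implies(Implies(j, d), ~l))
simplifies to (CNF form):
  j & l & ~d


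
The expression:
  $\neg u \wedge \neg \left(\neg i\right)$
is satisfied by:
  {i: True, u: False}


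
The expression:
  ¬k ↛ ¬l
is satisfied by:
  {l: True, k: False}


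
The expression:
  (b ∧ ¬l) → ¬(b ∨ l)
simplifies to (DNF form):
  l ∨ ¬b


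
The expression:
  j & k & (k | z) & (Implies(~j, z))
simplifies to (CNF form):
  j & k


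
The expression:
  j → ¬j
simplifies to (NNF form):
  ¬j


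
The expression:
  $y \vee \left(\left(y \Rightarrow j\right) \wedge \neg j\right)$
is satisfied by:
  {y: True, j: False}
  {j: False, y: False}
  {j: True, y: True}


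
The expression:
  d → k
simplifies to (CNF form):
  k ∨ ¬d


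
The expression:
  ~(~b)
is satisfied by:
  {b: True}


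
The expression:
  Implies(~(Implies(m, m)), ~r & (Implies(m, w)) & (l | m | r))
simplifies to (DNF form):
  True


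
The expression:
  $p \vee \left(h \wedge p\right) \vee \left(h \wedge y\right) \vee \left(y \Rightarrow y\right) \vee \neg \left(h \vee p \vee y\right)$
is always true.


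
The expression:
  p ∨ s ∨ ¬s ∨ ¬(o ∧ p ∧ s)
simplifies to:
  True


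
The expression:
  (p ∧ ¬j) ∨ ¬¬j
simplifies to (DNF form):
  j ∨ p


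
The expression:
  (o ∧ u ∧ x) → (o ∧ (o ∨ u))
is always true.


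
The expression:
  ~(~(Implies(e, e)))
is always true.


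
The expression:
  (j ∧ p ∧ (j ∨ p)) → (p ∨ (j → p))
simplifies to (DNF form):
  True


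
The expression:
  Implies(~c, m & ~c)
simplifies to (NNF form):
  c | m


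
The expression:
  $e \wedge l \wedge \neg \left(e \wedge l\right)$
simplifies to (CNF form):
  $\text{False}$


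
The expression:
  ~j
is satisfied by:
  {j: False}


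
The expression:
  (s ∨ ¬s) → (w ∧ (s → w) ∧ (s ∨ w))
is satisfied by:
  {w: True}


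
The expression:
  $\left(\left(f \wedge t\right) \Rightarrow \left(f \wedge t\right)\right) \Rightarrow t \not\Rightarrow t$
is never true.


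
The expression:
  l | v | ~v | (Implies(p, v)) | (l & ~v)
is always true.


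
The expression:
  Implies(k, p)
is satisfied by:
  {p: True, k: False}
  {k: False, p: False}
  {k: True, p: True}


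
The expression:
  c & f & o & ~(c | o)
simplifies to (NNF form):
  False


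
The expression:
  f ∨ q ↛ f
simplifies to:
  f ∨ q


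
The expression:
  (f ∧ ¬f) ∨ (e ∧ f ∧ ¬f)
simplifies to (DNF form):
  False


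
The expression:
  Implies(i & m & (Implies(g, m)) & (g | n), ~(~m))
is always true.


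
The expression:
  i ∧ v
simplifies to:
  i ∧ v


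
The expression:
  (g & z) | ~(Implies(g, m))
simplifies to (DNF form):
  (g & z) | (g & ~m)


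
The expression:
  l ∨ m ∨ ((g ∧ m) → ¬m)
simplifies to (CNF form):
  True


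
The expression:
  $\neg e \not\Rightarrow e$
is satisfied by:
  {e: False}


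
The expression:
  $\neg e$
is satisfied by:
  {e: False}


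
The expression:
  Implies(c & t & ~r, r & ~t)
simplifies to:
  r | ~c | ~t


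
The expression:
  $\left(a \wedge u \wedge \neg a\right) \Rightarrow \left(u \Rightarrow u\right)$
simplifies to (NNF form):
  $\text{True}$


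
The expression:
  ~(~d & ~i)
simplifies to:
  d | i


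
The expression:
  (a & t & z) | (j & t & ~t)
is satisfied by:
  {t: True, z: True, a: True}


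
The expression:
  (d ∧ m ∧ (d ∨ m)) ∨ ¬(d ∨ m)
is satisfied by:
  {m: False, d: False}
  {d: True, m: True}


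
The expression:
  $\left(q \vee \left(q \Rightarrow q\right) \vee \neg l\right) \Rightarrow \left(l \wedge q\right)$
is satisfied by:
  {q: True, l: True}


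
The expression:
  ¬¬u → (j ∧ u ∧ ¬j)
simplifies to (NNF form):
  ¬u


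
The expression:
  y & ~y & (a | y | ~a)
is never true.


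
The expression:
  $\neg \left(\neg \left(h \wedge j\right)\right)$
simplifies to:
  $h \wedge j$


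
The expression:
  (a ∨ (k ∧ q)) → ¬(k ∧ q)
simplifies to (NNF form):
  ¬k ∨ ¬q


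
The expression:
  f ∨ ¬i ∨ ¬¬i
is always true.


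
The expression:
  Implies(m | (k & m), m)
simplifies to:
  True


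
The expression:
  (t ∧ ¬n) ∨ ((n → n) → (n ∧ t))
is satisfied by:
  {t: True}


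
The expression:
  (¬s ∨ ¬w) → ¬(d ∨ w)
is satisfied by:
  {s: True, d: False, w: False}
  {d: False, w: False, s: False}
  {s: True, w: True, d: False}
  {s: True, d: True, w: True}


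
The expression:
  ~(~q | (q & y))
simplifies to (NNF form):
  q & ~y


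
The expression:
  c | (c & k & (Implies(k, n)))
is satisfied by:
  {c: True}


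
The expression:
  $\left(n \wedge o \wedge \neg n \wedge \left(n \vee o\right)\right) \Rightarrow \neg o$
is always true.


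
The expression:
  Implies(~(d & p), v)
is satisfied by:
  {v: True, p: True, d: True}
  {v: True, p: True, d: False}
  {v: True, d: True, p: False}
  {v: True, d: False, p: False}
  {p: True, d: True, v: False}


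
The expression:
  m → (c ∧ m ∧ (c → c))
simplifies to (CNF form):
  c ∨ ¬m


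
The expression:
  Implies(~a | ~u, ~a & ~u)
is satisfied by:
  {a: False, u: False}
  {u: True, a: True}


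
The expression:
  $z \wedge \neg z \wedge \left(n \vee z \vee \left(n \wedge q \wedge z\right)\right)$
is never true.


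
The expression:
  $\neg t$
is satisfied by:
  {t: False}


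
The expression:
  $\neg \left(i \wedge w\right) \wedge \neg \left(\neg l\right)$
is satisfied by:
  {l: True, w: False, i: False}
  {i: True, l: True, w: False}
  {w: True, l: True, i: False}


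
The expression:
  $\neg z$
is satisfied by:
  {z: False}


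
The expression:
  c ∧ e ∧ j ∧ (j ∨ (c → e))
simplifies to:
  c ∧ e ∧ j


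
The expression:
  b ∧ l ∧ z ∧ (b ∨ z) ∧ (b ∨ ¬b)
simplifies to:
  b ∧ l ∧ z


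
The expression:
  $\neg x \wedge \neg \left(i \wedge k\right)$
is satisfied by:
  {x: False, k: False, i: False}
  {i: True, x: False, k: False}
  {k: True, x: False, i: False}


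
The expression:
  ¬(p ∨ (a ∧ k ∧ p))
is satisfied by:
  {p: False}


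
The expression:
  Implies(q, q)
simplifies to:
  True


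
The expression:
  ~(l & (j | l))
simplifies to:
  ~l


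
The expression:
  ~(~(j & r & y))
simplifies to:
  j & r & y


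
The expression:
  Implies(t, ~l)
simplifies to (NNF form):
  ~l | ~t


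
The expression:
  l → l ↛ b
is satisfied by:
  {l: False, b: False}
  {b: True, l: False}
  {l: True, b: False}


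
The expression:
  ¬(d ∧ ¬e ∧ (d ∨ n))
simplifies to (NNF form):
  e ∨ ¬d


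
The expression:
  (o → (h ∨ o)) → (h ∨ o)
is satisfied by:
  {o: True, h: True}
  {o: True, h: False}
  {h: True, o: False}


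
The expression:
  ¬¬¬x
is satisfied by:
  {x: False}


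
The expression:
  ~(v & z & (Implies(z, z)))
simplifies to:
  ~v | ~z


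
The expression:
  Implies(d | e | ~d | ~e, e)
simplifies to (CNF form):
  e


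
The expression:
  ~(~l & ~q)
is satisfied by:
  {q: True, l: True}
  {q: True, l: False}
  {l: True, q: False}


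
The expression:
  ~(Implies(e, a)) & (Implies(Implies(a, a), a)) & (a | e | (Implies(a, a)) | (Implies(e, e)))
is never true.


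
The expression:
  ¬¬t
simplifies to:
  t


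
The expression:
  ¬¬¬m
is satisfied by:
  {m: False}


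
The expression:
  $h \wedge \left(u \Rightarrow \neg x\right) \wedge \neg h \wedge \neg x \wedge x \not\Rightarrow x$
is never true.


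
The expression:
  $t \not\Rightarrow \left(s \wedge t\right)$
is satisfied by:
  {t: True, s: False}


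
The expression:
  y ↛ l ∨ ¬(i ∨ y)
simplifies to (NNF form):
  (y ∧ ¬l) ∨ (¬i ∧ ¬y)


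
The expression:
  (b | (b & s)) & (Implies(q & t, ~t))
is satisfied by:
  {b: True, t: False, q: False}
  {q: True, b: True, t: False}
  {t: True, b: True, q: False}


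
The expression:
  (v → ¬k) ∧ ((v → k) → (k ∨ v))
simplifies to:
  (k ∧ ¬v) ∨ (v ∧ ¬k)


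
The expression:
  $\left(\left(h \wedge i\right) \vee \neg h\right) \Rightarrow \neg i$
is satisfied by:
  {i: False}


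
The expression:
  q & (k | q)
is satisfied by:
  {q: True}


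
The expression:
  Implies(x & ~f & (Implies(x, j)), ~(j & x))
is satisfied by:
  {f: True, x: False, j: False}
  {f: False, x: False, j: False}
  {j: True, f: True, x: False}
  {j: True, f: False, x: False}
  {x: True, f: True, j: False}
  {x: True, f: False, j: False}
  {x: True, j: True, f: True}


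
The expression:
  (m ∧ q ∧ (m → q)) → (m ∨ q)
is always true.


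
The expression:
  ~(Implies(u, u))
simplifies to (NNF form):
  False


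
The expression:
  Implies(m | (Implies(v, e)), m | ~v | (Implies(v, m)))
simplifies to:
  m | ~e | ~v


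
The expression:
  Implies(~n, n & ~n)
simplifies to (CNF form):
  n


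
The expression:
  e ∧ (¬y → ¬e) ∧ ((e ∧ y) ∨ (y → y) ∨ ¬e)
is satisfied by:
  {e: True, y: True}


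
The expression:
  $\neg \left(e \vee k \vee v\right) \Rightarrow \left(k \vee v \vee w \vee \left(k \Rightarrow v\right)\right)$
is always true.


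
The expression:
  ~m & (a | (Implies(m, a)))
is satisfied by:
  {m: False}


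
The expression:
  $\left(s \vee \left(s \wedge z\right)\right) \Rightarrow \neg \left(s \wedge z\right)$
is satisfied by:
  {s: False, z: False}
  {z: True, s: False}
  {s: True, z: False}


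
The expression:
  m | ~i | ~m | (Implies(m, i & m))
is always true.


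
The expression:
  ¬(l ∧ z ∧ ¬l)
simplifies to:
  True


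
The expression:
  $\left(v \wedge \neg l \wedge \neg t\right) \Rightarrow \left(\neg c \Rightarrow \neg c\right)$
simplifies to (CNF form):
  $\text{True}$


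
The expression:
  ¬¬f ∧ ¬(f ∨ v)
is never true.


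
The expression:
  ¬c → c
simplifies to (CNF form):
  c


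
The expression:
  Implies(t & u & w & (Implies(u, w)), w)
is always true.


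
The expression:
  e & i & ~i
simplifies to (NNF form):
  False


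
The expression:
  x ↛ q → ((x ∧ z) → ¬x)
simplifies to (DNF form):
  q ∨ ¬x ∨ ¬z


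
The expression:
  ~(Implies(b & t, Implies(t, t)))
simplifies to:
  False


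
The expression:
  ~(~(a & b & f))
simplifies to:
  a & b & f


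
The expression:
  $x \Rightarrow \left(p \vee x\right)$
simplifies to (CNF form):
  $\text{True}$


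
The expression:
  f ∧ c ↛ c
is never true.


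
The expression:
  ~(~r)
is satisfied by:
  {r: True}


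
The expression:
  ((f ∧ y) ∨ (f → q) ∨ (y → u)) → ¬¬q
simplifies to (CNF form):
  q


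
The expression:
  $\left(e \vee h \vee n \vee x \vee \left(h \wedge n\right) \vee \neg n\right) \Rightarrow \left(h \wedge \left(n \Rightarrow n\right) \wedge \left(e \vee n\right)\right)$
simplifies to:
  $h \wedge \left(e \vee n\right)$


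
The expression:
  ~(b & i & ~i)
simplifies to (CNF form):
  True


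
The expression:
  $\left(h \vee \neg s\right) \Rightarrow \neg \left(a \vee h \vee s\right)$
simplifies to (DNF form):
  $\left(s \wedge \neg h\right) \vee \left(\neg a \wedge \neg h\right)$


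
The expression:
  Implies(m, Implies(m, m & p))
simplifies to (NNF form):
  p | ~m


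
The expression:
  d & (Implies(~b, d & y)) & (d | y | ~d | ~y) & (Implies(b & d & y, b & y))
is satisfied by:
  {b: True, y: True, d: True}
  {b: True, d: True, y: False}
  {y: True, d: True, b: False}


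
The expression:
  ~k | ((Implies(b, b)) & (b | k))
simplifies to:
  True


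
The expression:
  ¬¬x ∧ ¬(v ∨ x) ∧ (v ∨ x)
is never true.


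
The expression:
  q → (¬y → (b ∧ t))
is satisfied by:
  {y: True, b: True, t: True, q: False}
  {y: True, b: True, t: False, q: False}
  {y: True, t: True, q: False, b: False}
  {y: True, t: False, q: False, b: False}
  {b: True, t: True, q: False, y: False}
  {b: True, t: False, q: False, y: False}
  {t: True, b: False, q: False, y: False}
  {t: False, b: False, q: False, y: False}
  {y: True, b: True, q: True, t: True}
  {y: True, b: True, q: True, t: False}
  {y: True, q: True, t: True, b: False}
  {y: True, q: True, t: False, b: False}
  {b: True, q: True, t: True, y: False}


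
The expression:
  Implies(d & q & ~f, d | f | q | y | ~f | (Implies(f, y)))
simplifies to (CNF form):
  True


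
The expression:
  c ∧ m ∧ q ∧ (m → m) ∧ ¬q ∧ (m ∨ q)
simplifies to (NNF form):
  False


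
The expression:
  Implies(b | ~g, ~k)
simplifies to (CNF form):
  (g | ~k) & (~b | ~k)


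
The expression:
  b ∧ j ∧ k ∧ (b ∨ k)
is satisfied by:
  {j: True, b: True, k: True}


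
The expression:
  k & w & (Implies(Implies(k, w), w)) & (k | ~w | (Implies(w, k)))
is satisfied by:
  {w: True, k: True}


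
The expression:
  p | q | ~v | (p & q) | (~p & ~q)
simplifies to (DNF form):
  True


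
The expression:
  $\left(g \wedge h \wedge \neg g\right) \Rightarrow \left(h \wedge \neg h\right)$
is always true.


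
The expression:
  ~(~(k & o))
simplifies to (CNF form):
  k & o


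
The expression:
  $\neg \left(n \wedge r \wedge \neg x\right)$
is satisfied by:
  {x: True, n: False, r: False}
  {n: False, r: False, x: False}
  {r: True, x: True, n: False}
  {r: True, n: False, x: False}
  {x: True, n: True, r: False}
  {n: True, x: False, r: False}
  {r: True, n: True, x: True}


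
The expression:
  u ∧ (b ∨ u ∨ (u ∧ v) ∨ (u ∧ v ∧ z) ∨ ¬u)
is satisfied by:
  {u: True}


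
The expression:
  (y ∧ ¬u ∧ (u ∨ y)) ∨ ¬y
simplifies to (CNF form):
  ¬u ∨ ¬y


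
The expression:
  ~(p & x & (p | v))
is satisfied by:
  {p: False, x: False}
  {x: True, p: False}
  {p: True, x: False}


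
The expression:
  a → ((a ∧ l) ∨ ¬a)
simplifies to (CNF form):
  l ∨ ¬a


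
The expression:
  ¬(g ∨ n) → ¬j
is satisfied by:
  {n: True, g: True, j: False}
  {n: True, g: False, j: False}
  {g: True, n: False, j: False}
  {n: False, g: False, j: False}
  {j: True, n: True, g: True}
  {j: True, n: True, g: False}
  {j: True, g: True, n: False}


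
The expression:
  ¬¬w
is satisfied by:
  {w: True}


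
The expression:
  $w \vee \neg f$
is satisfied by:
  {w: True, f: False}
  {f: False, w: False}
  {f: True, w: True}


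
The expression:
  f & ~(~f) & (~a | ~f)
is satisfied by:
  {f: True, a: False}


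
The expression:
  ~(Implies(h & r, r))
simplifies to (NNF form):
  False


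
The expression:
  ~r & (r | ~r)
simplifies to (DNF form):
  ~r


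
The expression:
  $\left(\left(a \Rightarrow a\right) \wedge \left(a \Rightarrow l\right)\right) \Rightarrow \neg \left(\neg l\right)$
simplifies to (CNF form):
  $a \vee l$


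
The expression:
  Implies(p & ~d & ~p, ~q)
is always true.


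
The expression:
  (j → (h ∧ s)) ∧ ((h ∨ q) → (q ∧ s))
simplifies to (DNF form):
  (h ∧ q ∧ s) ∨ (h ∧ q ∧ ¬q) ∨ (h ∧ s ∧ ¬h) ∨ (h ∧ ¬h ∧ ¬q) ∨ (q ∧ s ∧ ¬j) ∨ (q ∧ ¬j ∧ ¬q) ∨ (s ∧ ¬h ∧ ¬j) ∨ (¬h ∧ ¬j ∧ ¬q)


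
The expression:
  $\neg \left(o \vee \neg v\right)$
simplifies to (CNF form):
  $v \wedge \neg o$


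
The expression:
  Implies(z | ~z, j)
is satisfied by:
  {j: True}


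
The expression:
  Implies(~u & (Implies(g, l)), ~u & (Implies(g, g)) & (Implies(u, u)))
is always true.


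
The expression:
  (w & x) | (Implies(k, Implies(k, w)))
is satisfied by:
  {w: True, k: False}
  {k: False, w: False}
  {k: True, w: True}


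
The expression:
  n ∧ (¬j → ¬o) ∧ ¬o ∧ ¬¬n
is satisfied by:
  {n: True, o: False}


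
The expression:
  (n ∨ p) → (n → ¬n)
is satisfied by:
  {n: False}


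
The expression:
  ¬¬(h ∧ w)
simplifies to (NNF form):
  h ∧ w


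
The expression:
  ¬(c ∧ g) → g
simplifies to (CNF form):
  g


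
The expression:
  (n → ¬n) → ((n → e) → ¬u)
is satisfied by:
  {n: True, u: False}
  {u: False, n: False}
  {u: True, n: True}


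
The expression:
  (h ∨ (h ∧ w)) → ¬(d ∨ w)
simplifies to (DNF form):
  (¬d ∧ ¬w) ∨ ¬h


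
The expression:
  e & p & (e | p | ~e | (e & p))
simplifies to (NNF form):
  e & p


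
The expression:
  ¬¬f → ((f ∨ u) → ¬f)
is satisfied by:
  {f: False}


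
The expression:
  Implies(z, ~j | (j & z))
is always true.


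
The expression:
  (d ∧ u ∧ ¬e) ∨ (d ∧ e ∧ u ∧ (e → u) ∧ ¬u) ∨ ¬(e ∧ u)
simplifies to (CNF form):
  ¬e ∨ ¬u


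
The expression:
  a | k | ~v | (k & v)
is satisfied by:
  {a: True, k: True, v: False}
  {a: True, v: False, k: False}
  {k: True, v: False, a: False}
  {k: False, v: False, a: False}
  {a: True, k: True, v: True}
  {a: True, v: True, k: False}
  {k: True, v: True, a: False}


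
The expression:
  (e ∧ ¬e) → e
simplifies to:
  True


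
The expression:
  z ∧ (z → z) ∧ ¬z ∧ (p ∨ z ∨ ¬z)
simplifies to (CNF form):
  False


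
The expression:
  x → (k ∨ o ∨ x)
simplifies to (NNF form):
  True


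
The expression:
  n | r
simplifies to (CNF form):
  n | r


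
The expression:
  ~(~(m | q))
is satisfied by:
  {q: True, m: True}
  {q: True, m: False}
  {m: True, q: False}


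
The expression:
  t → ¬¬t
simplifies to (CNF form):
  True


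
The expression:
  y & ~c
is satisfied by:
  {y: True, c: False}


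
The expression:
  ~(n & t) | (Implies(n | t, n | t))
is always true.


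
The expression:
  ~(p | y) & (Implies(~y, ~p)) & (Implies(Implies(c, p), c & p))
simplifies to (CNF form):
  c & ~p & ~y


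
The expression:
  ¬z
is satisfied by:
  {z: False}


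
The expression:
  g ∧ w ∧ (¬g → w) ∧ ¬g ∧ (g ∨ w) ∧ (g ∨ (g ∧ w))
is never true.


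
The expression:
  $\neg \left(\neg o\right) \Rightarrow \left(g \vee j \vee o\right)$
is always true.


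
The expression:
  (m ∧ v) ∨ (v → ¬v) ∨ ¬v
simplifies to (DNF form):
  m ∨ ¬v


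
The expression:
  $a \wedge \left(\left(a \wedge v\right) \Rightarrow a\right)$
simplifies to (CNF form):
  $a$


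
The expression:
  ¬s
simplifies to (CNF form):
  ¬s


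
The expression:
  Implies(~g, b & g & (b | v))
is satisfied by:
  {g: True}


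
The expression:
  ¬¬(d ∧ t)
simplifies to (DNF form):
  d ∧ t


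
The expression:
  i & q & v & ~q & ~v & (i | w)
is never true.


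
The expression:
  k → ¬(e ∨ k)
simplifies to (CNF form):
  ¬k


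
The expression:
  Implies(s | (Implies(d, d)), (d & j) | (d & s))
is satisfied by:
  {d: True, s: True, j: True}
  {d: True, s: True, j: False}
  {d: True, j: True, s: False}


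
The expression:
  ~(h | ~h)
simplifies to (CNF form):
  False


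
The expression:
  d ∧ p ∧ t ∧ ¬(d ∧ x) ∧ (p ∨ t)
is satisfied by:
  {t: True, p: True, d: True, x: False}


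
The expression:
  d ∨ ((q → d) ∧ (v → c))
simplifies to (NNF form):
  d ∨ (c ∧ ¬q) ∨ (¬q ∧ ¬v)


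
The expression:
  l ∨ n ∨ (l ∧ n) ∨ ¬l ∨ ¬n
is always true.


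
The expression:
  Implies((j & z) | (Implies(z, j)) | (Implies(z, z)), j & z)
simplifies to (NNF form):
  j & z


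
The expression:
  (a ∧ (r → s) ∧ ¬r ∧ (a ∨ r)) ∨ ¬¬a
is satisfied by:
  {a: True}


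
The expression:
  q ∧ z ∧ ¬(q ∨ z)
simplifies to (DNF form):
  False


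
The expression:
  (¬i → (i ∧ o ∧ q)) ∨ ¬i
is always true.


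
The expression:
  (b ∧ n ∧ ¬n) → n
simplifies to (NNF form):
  True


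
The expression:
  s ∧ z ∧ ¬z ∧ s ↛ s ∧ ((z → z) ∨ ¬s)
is never true.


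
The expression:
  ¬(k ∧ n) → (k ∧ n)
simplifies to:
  k ∧ n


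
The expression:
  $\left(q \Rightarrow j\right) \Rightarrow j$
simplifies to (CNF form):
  $j \vee q$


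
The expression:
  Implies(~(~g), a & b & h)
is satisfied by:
  {h: True, b: True, a: True, g: False}
  {h: True, b: True, a: False, g: False}
  {h: True, a: True, b: False, g: False}
  {h: True, a: False, b: False, g: False}
  {b: True, a: True, h: False, g: False}
  {b: True, h: False, a: False, g: False}
  {b: False, a: True, h: False, g: False}
  {b: False, h: False, a: False, g: False}
  {h: True, g: True, b: True, a: True}


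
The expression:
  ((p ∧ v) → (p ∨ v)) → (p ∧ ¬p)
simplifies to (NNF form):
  False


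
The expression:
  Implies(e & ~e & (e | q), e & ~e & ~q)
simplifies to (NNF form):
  True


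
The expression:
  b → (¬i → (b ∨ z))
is always true.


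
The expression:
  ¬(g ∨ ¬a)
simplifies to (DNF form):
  a ∧ ¬g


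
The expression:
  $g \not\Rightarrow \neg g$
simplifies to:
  $g$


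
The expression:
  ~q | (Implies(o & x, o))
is always true.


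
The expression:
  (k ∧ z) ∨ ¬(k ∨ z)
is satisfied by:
  {z: False, k: False}
  {k: True, z: True}


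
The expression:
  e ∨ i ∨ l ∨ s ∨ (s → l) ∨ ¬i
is always true.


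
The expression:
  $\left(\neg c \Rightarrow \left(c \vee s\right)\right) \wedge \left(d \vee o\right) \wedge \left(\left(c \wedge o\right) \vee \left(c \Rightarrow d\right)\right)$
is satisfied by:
  {d: True, o: True, c: True, s: True}
  {d: True, o: True, c: True, s: False}
  {d: True, o: True, s: True, c: False}
  {d: True, c: True, s: True, o: False}
  {d: True, c: True, s: False, o: False}
  {d: True, c: False, s: True, o: False}
  {o: True, c: True, s: True, d: False}
  {o: True, c: True, s: False, d: False}
  {o: True, s: True, c: False, d: False}


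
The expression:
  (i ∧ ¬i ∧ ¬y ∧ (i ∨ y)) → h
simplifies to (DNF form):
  True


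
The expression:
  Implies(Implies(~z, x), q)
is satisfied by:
  {q: True, z: False, x: False}
  {x: True, q: True, z: False}
  {q: True, z: True, x: False}
  {x: True, q: True, z: True}
  {x: False, z: False, q: False}


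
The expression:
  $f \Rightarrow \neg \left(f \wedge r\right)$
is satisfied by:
  {r: False, f: False}
  {f: True, r: False}
  {r: True, f: False}


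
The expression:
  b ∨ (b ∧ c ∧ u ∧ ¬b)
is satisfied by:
  {b: True}


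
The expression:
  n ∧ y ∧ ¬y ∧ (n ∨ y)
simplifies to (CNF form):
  False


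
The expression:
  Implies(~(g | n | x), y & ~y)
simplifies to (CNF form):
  g | n | x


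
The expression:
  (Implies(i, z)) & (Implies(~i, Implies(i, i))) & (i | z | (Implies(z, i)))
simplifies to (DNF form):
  z | ~i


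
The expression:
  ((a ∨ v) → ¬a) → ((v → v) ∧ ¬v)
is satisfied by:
  {a: True, v: False}
  {v: False, a: False}
  {v: True, a: True}


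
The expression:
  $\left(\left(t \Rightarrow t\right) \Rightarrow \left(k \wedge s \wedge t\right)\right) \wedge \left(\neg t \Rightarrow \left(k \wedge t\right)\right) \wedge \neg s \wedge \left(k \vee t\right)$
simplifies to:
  $\text{False}$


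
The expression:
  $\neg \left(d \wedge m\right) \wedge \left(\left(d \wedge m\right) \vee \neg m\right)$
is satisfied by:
  {m: False}


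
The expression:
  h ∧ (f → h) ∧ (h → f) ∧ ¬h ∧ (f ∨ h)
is never true.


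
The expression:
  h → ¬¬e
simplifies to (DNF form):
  e ∨ ¬h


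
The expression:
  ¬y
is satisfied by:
  {y: False}


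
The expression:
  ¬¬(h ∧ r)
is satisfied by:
  {r: True, h: True}


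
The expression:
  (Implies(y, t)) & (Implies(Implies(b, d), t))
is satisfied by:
  {t: True, b: True, d: False, y: False}
  {t: True, d: False, b: False, y: False}
  {y: True, t: True, b: True, d: False}
  {y: True, t: True, d: False, b: False}
  {t: True, b: True, d: True, y: False}
  {t: True, d: True, b: False, y: False}
  {t: True, y: True, d: True, b: True}
  {t: True, y: True, d: True, b: False}
  {b: True, y: False, d: False, t: False}


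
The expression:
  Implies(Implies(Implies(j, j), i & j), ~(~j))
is always true.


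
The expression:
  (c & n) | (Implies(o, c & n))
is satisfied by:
  {c: True, n: True, o: False}
  {c: True, n: False, o: False}
  {n: True, c: False, o: False}
  {c: False, n: False, o: False}
  {c: True, o: True, n: True}


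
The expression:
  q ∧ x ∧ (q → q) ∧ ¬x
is never true.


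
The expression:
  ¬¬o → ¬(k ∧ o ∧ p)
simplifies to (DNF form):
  ¬k ∨ ¬o ∨ ¬p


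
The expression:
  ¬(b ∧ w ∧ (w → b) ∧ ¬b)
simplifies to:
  True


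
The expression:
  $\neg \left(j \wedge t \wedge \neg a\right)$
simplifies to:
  $a \vee \neg j \vee \neg t$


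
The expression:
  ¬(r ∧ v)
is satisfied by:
  {v: False, r: False}
  {r: True, v: False}
  {v: True, r: False}


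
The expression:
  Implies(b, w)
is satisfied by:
  {w: True, b: False}
  {b: False, w: False}
  {b: True, w: True}


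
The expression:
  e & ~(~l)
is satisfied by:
  {e: True, l: True}


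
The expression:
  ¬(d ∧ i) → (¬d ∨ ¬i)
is always true.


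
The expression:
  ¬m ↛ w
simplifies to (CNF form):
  w ∨ ¬m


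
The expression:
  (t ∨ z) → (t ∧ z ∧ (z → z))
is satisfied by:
  {z: False, t: False}
  {t: True, z: True}


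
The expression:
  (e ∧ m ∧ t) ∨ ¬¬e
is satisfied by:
  {e: True}


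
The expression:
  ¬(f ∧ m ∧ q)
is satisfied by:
  {m: False, q: False, f: False}
  {f: True, m: False, q: False}
  {q: True, m: False, f: False}
  {f: True, q: True, m: False}
  {m: True, f: False, q: False}
  {f: True, m: True, q: False}
  {q: True, m: True, f: False}


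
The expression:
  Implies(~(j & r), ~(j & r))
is always true.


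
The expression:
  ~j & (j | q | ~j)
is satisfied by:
  {j: False}


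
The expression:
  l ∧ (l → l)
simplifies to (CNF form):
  l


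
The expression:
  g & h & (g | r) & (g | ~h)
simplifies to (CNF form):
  g & h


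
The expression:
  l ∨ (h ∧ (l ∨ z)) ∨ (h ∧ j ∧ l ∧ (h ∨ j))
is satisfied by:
  {z: True, l: True, h: True}
  {z: True, l: True, h: False}
  {l: True, h: True, z: False}
  {l: True, h: False, z: False}
  {z: True, h: True, l: False}


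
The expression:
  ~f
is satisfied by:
  {f: False}


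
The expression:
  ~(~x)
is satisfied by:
  {x: True}


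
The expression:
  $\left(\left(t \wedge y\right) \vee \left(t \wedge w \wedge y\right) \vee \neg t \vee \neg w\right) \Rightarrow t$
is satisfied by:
  {t: True}


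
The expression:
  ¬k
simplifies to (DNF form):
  ¬k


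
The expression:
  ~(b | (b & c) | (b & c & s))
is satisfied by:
  {b: False}


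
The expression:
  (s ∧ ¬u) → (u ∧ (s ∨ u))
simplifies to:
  u ∨ ¬s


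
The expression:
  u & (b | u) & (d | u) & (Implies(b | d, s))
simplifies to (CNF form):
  u & (s | ~b) & (s | ~d)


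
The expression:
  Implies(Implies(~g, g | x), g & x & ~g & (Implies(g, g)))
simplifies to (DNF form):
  ~g & ~x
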